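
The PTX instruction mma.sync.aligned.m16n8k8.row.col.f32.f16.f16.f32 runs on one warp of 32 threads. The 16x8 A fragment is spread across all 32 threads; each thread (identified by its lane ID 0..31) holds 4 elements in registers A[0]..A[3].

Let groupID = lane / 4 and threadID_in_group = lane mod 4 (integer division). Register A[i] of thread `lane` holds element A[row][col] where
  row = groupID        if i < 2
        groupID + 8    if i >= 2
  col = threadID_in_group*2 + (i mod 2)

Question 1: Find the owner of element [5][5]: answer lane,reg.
22,1

r=5⇒gr=5,Rb=0  c=5⇒th=2,odd=1
L=5*4+2=22  i=0*2+1=1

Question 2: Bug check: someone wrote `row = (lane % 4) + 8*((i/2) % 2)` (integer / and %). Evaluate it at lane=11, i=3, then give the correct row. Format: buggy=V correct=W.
buggy=11 correct=10

`(lane % 4) + 8*((i/2) % 2)`[11,3]⇒11
11: gr=2,th=3
[3] (2+8,3*2+1) = (10,7)
row: 11 vs 10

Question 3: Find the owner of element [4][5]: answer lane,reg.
r=4→G=4,rhi=0  c=5→T=2,p=1
L=4*4+2=18  i=0*2+1=1

18,1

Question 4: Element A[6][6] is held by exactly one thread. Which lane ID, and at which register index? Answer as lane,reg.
r:6=>grp=6,rB=0  c:6=>tig=3,lo=0
L=6*4+3=27  i=0*2+0=0

27,0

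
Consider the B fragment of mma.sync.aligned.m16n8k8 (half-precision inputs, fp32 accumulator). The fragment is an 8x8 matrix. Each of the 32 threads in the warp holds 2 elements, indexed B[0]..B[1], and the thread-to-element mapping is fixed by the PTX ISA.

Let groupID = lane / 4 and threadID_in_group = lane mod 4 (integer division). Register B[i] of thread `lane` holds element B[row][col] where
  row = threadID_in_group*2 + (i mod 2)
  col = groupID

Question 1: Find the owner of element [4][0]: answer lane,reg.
c=0->g=0  r=4->t=2,b0=0
L=0*4+2=2  i=0=0

2,0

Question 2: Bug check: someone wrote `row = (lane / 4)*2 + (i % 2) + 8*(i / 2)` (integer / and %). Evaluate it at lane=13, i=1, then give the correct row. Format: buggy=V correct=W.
buggy=7 correct=3

`(lane / 4)*2 + (i % 2) + 8*(i / 2)`[13,1]=>7
lane 13=>13/4=3, 13 mod 4=1
i=1  r:2·1+1=>3  c:3
row: 7 vs 3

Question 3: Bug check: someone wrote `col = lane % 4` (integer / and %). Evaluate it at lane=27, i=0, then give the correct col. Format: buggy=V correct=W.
buggy=3 correct=6

`lane % 4`[27,0]=>3
27: grp=6,tig=3
[0] (3*2+0,6) = (6,6)
col: 3 vs 6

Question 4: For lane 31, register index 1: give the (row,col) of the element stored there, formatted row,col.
7,7

lane 31⇒31/4=7, 31 mod 4=3
i=1  r:2·3+1⇒7  c:7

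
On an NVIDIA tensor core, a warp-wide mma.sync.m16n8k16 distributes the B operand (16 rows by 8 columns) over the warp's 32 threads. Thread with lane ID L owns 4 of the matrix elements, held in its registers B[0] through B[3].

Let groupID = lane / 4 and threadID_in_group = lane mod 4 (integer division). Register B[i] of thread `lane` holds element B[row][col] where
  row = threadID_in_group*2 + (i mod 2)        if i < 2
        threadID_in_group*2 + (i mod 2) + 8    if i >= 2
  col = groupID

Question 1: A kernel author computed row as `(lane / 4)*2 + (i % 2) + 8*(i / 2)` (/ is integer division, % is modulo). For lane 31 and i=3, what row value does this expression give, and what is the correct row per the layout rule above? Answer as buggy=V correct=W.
buggy=23 correct=15

`(lane / 4)*2 + (i % 2) + 8*(i / 2)`[31,3]⇒23
lane 31: gr=7 (31/4), th=3 (31%4)
i=3: r=3*2+1+8=15, c=gr=7
row: 23 vs 15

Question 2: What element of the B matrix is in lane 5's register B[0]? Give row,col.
2,1

L=5->g=5>>2=1, t=5&3=1
[0]->row 1·2+0+0=2  col g=1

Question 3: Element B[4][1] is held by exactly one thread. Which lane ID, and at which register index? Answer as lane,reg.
c=1→G=1  r=4→rhi=0,T=2,p=0
L=1*4+2=6  i=0*2+0=0

6,0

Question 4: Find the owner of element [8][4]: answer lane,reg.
c=4->g=4  r=8->rb=1,t=0,b0=0
L=4*4+0=16  i=1*2+0=2

16,2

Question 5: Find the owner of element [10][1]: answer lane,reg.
c=1⇒gr=1  r=10⇒Rb=1,th=1,odd=0
L=1*4+1=5  i=1*2+0=2

5,2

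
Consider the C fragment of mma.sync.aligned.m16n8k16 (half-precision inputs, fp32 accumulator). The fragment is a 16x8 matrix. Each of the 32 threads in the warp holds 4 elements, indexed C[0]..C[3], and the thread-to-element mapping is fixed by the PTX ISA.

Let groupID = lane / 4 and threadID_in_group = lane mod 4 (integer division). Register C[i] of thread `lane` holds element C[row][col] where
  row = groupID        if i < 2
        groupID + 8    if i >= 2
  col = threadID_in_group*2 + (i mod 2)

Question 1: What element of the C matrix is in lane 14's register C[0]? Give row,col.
3,4

lane 14: g=3 (14/4), t=2 (14%4)
i=0: r=3+0=3, c=2*2+0=4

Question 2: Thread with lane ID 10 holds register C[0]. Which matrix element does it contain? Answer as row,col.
2,4

10: G=2,T=2
[0] (2+0,2*2+0) = (2,4)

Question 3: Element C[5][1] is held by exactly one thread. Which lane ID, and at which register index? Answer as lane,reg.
r=5→G=5,rhi=0  c=1→T=0,p=1
L=5*4+0=20  i=0*2+1=1

20,1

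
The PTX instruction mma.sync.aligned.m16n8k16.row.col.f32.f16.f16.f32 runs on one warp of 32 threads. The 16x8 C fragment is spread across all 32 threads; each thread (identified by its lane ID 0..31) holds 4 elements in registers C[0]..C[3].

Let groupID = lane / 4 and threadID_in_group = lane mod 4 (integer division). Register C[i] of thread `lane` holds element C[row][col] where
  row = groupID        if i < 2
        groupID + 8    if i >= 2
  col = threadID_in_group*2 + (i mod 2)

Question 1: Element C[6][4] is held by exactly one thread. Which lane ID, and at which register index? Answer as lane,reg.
26,0

r=6⇒gr=6,Rb=0  c=4⇒th=2,odd=0
L=6*4+2=26  i=0*2+0=0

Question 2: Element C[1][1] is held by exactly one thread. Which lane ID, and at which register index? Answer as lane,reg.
r:1=>grp=1,rB=0  c:1=>tig=0,lo=1
L=1*4+0=4  i=0*2+1=1

4,1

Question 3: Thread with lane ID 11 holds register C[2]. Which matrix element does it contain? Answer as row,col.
11: G=2,T=3
[2] (2+8,3*2+0) = (10,6)

10,6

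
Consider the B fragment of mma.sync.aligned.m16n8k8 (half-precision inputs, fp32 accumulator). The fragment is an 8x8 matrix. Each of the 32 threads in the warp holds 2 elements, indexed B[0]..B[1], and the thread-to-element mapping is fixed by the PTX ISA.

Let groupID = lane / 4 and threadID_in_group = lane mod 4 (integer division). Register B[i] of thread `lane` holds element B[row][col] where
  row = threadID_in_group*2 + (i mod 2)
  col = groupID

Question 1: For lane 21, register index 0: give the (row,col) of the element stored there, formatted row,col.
2,5

L=21→G=21>>2=5, T=21&3=1
[0]→row 1·2+0=2  col G=5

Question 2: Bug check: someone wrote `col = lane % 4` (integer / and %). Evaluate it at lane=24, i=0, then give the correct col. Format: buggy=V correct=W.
`lane % 4`[24,0]⇒0
24: gr=6,th=0
[0] (0*2+0,6) = (0,6)
col: 0 vs 6

buggy=0 correct=6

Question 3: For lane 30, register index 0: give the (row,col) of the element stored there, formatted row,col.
lane 30: g=7 (30/4), t=2 (30%4)
i=0: r=2*2+0=4, c=g=7

4,7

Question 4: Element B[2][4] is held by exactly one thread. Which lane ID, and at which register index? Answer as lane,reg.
c=4→G=4  r=2→T=1,p=0
L=4*4+1=17  i=0=0

17,0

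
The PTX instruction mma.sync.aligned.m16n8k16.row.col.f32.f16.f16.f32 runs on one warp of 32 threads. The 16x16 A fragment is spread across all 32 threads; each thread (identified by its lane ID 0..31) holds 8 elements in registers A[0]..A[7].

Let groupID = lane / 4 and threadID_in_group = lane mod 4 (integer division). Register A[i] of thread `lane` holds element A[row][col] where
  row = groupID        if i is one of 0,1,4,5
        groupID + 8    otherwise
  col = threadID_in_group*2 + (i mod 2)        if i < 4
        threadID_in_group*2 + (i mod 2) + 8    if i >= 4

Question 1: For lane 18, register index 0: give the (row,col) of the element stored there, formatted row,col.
L=18→G=18>>2=4, T=18&3=2
[0]→row 4+0=4  col 2·2+0+0=4

4,4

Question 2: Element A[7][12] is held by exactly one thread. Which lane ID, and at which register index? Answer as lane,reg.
r=7→G=7,rhi=0  c=12→chi=1,T=2,p=0
L=7*4+2=30  i=1*4+0*2+0=4

30,4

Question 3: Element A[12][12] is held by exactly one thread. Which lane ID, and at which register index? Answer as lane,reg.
r=12→G=4,rhi=1  c=12→chi=1,T=2,p=0
L=4*4+2=18  i=1*4+1*2+0=6

18,6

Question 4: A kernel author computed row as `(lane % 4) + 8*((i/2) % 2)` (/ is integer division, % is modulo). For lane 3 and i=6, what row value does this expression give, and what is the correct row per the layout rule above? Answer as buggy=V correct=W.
`(lane % 4) + 8*((i/2) % 2)`[3,6]→11
L=3→G=3>>2=0, T=3&3=3
[6]→row 0+8=8  col 3·2+0+8=14
row: 11 vs 8

buggy=11 correct=8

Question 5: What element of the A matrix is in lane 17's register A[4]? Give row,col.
lane 17->17/4=4, 17 mod 4=1
i=4  r:4+0->4  c:2·1+0+8->10

4,10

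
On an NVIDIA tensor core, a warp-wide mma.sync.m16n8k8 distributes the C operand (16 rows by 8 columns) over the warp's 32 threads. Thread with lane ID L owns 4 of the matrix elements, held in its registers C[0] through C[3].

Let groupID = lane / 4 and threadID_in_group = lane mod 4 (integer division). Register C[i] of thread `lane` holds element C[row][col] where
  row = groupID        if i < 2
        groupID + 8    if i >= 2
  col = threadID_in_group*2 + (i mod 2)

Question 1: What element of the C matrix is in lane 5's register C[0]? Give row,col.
1,2

L=5→G=5>>2=1, T=5&3=1
[0]→row 1+0=1  col 1·2+0=2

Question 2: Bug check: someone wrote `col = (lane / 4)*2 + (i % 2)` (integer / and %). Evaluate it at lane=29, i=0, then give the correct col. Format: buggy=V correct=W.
`(lane / 4)*2 + (i % 2)`[29,0]⇒14
L=29⇒gr=29>>2=7, th=29&3=1
[0]⇒row 7+0=7  col 1·2+0=2
col: 14 vs 2

buggy=14 correct=2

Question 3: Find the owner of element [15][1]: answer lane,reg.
28,3

r:15=>grp=7,rB=1  c:1=>tig=0,lo=1
L=7*4+0=28  i=1*2+1=3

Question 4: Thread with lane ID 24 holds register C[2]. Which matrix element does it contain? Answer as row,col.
14,0

lane 24: grp=6 (24/4), tig=0 (24%4)
i=2: r=6+8=14, c=0*2+0=0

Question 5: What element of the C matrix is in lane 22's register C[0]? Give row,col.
5,4

lane 22=>22/4=5, 22 mod 4=2
i=0  r:5+0=>5  c:2·2+0=>4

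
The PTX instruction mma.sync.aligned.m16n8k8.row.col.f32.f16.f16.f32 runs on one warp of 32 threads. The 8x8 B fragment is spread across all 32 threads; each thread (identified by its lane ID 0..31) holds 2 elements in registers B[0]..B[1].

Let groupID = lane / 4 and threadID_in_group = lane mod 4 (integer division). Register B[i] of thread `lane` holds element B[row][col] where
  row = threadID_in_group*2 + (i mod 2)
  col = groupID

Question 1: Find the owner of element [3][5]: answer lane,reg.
21,1

c=5⇒gr=5  r=3⇒th=1,odd=1
L=5*4+1=21  i=1=1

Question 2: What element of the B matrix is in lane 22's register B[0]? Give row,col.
L=22->g=22>>2=5, t=22&3=2
[0]->row 2·2+0=4  col g=5

4,5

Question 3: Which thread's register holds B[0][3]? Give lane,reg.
12,0

c=3→G=3  r=0→T=0,p=0
L=3*4+0=12  i=0=0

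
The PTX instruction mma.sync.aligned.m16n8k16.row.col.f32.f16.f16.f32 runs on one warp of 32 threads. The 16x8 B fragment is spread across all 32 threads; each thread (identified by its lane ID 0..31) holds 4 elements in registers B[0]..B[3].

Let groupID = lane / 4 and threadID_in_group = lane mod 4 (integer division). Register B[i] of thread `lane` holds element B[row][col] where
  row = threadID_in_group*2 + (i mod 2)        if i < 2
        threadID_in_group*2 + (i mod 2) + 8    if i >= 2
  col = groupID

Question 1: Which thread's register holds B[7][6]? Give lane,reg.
c=6→G=6  r=7→rhi=0,T=3,p=1
L=6*4+3=27  i=0*2+1=1

27,1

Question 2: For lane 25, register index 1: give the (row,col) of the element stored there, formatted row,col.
3,6

lane 25⇒25/4=6, 25 mod 4=1
i=1  r:2·1+1+0⇒3  c:6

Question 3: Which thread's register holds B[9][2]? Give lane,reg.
8,3

c=2⇒gr=2  r=9⇒Rb=1,th=0,odd=1
L=2*4+0=8  i=1*2+1=3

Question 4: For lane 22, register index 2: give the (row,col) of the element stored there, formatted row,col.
12,5

22: g=5,t=2
[2] (2*2+0+8,5) = (12,5)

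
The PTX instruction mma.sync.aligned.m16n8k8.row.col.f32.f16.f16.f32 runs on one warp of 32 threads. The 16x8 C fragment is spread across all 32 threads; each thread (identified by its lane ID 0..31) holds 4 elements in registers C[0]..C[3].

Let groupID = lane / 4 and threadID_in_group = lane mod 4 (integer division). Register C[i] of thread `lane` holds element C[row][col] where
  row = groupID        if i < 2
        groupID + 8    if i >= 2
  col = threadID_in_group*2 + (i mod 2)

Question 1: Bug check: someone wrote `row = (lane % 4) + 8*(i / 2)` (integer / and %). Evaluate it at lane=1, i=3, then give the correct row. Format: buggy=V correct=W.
buggy=9 correct=8

`(lane % 4) + 8*(i / 2)`[1,3]=>9
lane 1=>1/4=0, 1 mod 4=1
i=3  r:0+8=>8  c:2·1+1=>3
row: 9 vs 8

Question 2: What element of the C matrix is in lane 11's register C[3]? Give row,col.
lane 11: g=2 (11/4), t=3 (11%4)
i=3: r=2+8=10, c=3*2+1=7

10,7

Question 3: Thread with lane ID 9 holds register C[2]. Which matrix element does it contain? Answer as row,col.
lane 9=>9/4=2, 9 mod 4=1
i=2  r:2+8=>10  c:2·1+0=>2

10,2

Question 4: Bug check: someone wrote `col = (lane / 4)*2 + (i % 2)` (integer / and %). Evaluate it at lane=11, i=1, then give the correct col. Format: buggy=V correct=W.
`(lane / 4)*2 + (i % 2)`[11,1]->5
11: gid=2,tid=3
[1] (2+0,3*2+1) = (2,7)
col: 5 vs 7

buggy=5 correct=7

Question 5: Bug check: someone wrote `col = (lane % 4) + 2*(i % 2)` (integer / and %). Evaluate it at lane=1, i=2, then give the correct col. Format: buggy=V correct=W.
buggy=1 correct=2

`(lane % 4) + 2*(i % 2)`[1,2]⇒1
lane 1: gr=0 (1/4), th=1 (1%4)
i=2: r=0+8=8, c=1*2+0=2
col: 1 vs 2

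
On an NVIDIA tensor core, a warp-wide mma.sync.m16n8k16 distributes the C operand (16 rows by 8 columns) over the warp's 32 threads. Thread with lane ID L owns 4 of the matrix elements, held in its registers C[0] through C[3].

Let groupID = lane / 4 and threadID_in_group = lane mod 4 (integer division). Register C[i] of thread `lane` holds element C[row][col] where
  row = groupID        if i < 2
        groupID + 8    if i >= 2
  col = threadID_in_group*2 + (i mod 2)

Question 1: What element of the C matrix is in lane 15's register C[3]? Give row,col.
lane 15: gid=3 (15/4), tid=3 (15%4)
i=3: r=3+8=11, c=3*2+1=7

11,7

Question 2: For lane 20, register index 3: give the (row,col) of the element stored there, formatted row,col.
13,1

lane 20: grp=5 (20/4), tig=0 (20%4)
i=3: r=5+8=13, c=0*2+1=1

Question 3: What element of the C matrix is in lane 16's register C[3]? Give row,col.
lane 16=>16/4=4, 16 mod 4=0
i=3  r:4+8=>12  c:2·0+1=>1

12,1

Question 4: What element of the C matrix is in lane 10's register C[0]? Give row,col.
L=10⇒gr=10>>2=2, th=10&3=2
[0]⇒row 2+0=2  col 2·2+0=4

2,4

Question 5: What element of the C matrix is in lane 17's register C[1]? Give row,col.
4,3

lane 17→17/4=4, 17 mod 4=1
i=1  r:4+0→4  c:2·1+1→3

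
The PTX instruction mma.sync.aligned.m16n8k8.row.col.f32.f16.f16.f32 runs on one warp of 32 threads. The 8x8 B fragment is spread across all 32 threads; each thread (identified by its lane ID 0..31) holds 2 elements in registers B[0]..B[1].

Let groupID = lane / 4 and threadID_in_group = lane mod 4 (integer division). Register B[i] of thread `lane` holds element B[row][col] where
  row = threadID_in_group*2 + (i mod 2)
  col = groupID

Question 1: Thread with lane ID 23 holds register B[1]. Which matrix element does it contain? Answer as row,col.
23: gr=5,th=3
[1] (3*2+1,5) = (7,5)

7,5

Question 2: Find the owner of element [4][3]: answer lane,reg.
14,0

c=3⇒gr=3  r=4⇒th=2,odd=0
L=3*4+2=14  i=0=0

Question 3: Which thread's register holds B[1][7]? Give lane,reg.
c=7→G=7  r=1→T=0,p=1
L=7*4+0=28  i=1=1

28,1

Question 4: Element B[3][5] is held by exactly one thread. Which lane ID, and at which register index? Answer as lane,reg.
c=5⇒gr=5  r=3⇒th=1,odd=1
L=5*4+1=21  i=1=1

21,1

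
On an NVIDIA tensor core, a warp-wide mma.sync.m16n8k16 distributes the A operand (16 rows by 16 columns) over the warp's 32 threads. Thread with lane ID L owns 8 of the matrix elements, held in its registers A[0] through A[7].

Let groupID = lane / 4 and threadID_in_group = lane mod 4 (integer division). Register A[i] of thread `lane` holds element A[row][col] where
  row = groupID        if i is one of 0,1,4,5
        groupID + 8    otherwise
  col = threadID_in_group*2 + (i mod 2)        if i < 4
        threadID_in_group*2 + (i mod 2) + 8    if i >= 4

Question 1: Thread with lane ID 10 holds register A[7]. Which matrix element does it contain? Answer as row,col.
10,13

10: grp=2,tig=2
[7] (2+8,2*2+1+8) = (10,13)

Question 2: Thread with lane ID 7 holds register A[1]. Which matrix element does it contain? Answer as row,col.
L=7=>grp=7>>2=1, tig=7&3=3
[1]=>row 1+0=1  col 3·2+1+0=7

1,7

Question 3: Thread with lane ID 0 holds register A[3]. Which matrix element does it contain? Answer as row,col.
8,1

0: grp=0,tig=0
[3] (0+8,0*2+1+0) = (8,1)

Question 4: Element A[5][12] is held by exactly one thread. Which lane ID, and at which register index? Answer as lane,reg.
r: 5->gid=5,r8=0  c: 12->c8=1,tid=2,i&1=0
L=5*4+2=22  i=1*4+0*2+0=4

22,4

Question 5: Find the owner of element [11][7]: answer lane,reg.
r=11->g=3,rb=1  c=7->cb=0,t=3,b0=1
L=3*4+3=15  i=0*4+1*2+1=3

15,3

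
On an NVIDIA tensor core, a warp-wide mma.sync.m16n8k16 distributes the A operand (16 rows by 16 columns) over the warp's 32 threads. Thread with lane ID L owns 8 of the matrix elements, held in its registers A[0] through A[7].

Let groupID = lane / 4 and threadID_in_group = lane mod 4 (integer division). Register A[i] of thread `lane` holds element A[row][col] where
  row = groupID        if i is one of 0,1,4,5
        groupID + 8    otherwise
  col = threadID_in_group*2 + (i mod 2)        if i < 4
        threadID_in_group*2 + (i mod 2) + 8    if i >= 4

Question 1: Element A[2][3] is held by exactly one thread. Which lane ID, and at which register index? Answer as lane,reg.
9,1

r=2⇒gr=2,Rb=0  c=3⇒Cb=0,th=1,odd=1
L=2*4+1=9  i=0*4+0*2+1=1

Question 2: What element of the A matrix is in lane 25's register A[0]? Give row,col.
6,2

25: g=6,t=1
[0] (6+0,1*2+0+0) = (6,2)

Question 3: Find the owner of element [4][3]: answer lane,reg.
17,1

r:4=>grp=4,rB=0  c:3=>cB=0,tig=1,lo=1
L=4*4+1=17  i=0*4+0*2+1=1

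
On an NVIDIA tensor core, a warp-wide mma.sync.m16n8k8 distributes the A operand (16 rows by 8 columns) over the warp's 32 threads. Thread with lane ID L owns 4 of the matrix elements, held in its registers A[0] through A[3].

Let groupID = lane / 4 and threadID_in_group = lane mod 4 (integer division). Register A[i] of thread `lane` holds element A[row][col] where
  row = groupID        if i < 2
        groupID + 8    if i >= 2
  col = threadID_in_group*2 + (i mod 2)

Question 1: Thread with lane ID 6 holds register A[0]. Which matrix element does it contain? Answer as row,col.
6: g=1,t=2
[0] (1+0,2*2+0) = (1,4)

1,4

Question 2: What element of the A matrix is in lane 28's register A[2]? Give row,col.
L=28=>grp=28>>2=7, tig=28&3=0
[2]=>row 7+8=15  col 0·2+0=0

15,0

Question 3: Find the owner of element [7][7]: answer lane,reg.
r=7->g=7,rb=0  c=7->t=3,b0=1
L=7*4+3=31  i=0*2+1=1

31,1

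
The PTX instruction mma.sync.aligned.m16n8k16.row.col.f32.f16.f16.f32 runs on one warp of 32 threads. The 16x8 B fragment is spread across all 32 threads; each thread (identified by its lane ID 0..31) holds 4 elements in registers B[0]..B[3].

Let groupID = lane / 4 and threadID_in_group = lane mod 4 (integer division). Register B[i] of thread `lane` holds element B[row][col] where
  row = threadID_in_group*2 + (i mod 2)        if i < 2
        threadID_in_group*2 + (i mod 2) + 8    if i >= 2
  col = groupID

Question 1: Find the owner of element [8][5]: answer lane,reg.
20,2

c=5→G=5  r=8→rhi=1,T=0,p=0
L=5*4+0=20  i=1*2+0=2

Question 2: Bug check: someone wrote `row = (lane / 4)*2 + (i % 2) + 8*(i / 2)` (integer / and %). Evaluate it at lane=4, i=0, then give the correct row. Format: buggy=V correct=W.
`(lane / 4)*2 + (i % 2) + 8*(i / 2)`[4,0]=>2
lane 4: grp=1 (4/4), tig=0 (4%4)
i=0: r=0*2+0+0=0, c=grp=1
row: 2 vs 0

buggy=2 correct=0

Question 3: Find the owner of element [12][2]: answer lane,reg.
c: 2->gid=2  r: 12->r8=1,tid=2,i&1=0
L=2*4+2=10  i=1*2+0=2

10,2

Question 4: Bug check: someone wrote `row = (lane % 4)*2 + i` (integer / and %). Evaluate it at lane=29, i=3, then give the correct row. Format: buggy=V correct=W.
buggy=5 correct=11

`(lane % 4)*2 + i`[29,3]→5
L=29→G=29>>2=7, T=29&3=1
[3]→row 1·2+1+8=11  col G=7
row: 5 vs 11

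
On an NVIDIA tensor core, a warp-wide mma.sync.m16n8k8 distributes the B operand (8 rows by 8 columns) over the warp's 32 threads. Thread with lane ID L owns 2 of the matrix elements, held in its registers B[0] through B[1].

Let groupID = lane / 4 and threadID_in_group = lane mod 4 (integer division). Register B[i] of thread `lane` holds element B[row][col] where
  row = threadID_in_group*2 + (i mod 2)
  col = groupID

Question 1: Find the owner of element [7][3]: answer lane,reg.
15,1

c=3->g=3  r=7->t=3,b0=1
L=3*4+3=15  i=1=1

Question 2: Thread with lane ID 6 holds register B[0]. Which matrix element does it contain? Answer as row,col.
4,1

lane 6: g=1 (6/4), t=2 (6%4)
i=0: r=2*2+0=4, c=g=1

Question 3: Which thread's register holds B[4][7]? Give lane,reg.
30,0

c=7→G=7  r=4→T=2,p=0
L=7*4+2=30  i=0=0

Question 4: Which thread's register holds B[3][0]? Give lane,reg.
c=0→G=0  r=3→T=1,p=1
L=0*4+1=1  i=1=1

1,1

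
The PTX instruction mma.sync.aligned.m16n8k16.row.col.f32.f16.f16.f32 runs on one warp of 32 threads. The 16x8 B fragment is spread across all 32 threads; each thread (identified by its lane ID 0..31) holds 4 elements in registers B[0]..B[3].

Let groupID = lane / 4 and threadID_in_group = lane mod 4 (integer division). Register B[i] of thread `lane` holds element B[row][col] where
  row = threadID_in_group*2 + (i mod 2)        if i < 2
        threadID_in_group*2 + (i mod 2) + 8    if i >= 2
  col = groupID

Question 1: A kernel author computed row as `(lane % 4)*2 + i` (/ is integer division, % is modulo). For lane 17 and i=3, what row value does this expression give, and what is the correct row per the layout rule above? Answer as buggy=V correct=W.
buggy=5 correct=11

`(lane % 4)*2 + i`[17,3]→5
lane 17: G=4 (17/4), T=1 (17%4)
i=3: r=1*2+1+8=11, c=G=4
row: 5 vs 11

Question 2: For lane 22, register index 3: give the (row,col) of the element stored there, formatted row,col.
22: gid=5,tid=2
[3] (2*2+1+8,5) = (13,5)

13,5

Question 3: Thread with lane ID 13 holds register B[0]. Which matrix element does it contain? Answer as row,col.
2,3

L=13=>grp=13>>2=3, tig=13&3=1
[0]=>row 1·2+0+0=2  col grp=3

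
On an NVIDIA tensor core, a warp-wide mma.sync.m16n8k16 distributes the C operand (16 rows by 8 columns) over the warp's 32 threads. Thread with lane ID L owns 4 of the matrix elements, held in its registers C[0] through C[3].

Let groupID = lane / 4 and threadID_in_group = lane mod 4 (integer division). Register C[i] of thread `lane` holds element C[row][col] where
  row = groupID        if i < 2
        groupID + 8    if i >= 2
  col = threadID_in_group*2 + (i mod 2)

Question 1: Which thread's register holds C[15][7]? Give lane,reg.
31,3

r=15→G=7,rhi=1  c=7→T=3,p=1
L=7*4+3=31  i=1*2+1=3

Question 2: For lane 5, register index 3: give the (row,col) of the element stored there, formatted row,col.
9,3

lane 5->5/4=1, 5 mod 4=1
i=3  r:1+8->9  c:2·1+1->3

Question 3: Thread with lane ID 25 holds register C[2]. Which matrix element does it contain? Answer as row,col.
14,2

L=25→G=25>>2=6, T=25&3=1
[2]→row 6+8=14  col 1·2+0=2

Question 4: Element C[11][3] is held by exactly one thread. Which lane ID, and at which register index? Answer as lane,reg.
13,3

r=11⇒gr=3,Rb=1  c=3⇒th=1,odd=1
L=3*4+1=13  i=1*2+1=3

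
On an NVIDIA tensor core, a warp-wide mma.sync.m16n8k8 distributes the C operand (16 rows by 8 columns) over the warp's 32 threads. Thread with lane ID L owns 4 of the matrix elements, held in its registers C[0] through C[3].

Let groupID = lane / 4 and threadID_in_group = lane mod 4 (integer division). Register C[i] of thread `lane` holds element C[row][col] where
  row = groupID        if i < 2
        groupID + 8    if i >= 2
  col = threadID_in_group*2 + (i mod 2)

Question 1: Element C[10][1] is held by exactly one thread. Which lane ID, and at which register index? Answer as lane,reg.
r=10→G=2,rhi=1  c=1→T=0,p=1
L=2*4+0=8  i=1*2+1=3

8,3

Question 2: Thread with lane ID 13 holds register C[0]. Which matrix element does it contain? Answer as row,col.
L=13=>grp=13>>2=3, tig=13&3=1
[0]=>row 3+0=3  col 1·2+0=2

3,2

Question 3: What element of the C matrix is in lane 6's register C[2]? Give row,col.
L=6->gid=6>>2=1, tid=6&3=2
[2]->row 1+8=9  col 2·2+0=4

9,4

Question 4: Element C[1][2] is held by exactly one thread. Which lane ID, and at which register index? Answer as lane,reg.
5,0

r=1->g=1,rb=0  c=2->t=1,b0=0
L=1*4+1=5  i=0*2+0=0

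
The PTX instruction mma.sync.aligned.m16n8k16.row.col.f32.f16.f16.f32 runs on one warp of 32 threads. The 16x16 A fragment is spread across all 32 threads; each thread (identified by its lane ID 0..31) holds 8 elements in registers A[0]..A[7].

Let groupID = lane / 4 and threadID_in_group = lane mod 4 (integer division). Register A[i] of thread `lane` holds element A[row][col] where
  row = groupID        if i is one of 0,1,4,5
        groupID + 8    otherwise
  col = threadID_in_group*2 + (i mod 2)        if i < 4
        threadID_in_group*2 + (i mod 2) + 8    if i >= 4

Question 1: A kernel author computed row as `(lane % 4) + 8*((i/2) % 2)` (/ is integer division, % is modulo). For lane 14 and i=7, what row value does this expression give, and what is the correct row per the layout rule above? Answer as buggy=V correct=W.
buggy=10 correct=11

`(lane % 4) + 8*((i/2) % 2)`[14,7]->10
lane 14->14/4=3, 14 mod 4=2
i=7  r:3+8->11  c:2·2+1+8->13
row: 10 vs 11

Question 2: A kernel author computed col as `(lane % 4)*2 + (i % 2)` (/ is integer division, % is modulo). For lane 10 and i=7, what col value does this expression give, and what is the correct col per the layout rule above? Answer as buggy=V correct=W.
`(lane % 4)*2 + (i % 2)`[10,7]→5
lane 10: G=2 (10/4), T=2 (10%4)
i=7: r=2+8=10, c=2*2+1+8=13
col: 5 vs 13

buggy=5 correct=13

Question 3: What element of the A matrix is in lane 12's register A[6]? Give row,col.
12: grp=3,tig=0
[6] (3+8,0*2+0+8) = (11,8)

11,8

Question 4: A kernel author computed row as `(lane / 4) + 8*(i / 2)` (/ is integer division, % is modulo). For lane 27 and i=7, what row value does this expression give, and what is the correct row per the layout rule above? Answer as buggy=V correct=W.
buggy=30 correct=14

`(lane / 4) + 8*(i / 2)`[27,7]=>30
lane 27: grp=6 (27/4), tig=3 (27%4)
i=7: r=6+8=14, c=3*2+1+8=15
row: 30 vs 14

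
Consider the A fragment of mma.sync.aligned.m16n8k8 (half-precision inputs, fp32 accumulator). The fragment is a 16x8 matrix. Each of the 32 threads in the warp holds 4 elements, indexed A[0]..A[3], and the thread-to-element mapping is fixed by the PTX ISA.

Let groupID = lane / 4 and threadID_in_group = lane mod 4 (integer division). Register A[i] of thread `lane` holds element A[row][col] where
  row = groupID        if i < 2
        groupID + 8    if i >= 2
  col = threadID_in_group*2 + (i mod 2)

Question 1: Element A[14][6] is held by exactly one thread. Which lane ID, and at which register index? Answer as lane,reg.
r: 14->gid=6,r8=1  c: 6->tid=3,i&1=0
L=6*4+3=27  i=1*2+0=2

27,2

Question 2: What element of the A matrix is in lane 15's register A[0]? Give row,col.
L=15=>grp=15>>2=3, tig=15&3=3
[0]=>row 3+0=3  col 3·2+0=6

3,6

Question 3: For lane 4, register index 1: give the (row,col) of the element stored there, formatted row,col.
lane 4: gr=1 (4/4), th=0 (4%4)
i=1: r=1+0=1, c=0*2+1=1

1,1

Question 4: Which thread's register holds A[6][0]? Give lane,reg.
24,0

r=6→G=6,rhi=0  c=0→T=0,p=0
L=6*4+0=24  i=0*2+0=0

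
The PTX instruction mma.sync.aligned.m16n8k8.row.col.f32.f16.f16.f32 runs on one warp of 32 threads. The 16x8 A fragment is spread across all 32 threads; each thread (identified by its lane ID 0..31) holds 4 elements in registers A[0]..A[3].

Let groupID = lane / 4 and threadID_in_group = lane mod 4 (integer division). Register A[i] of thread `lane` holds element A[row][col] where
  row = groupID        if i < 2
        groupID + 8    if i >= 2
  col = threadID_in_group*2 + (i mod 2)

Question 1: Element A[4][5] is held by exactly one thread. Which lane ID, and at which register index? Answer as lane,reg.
18,1

r:4=>grp=4,rB=0  c:5=>tig=2,lo=1
L=4*4+2=18  i=0*2+1=1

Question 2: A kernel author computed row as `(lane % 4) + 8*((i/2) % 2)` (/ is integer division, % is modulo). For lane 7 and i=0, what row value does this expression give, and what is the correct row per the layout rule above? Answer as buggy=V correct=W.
buggy=3 correct=1

`(lane % 4) + 8*((i/2) % 2)`[7,0]->3
L=7->g=7>>2=1, t=7&3=3
[0]->row 1+0=1  col 3·2+0=6
row: 3 vs 1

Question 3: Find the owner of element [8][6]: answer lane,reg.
r: 8->gid=0,r8=1  c: 6->tid=3,i&1=0
L=0*4+3=3  i=1*2+0=2

3,2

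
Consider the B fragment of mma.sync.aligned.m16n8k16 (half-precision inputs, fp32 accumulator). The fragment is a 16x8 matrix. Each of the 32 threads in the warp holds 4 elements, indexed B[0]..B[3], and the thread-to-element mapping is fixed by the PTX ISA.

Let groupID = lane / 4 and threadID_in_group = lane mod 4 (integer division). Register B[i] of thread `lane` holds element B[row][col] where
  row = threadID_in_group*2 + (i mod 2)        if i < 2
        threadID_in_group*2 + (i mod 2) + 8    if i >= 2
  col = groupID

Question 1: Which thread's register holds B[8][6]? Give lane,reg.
24,2

c: 6->gid=6  r: 8->r8=1,tid=0,i&1=0
L=6*4+0=24  i=1*2+0=2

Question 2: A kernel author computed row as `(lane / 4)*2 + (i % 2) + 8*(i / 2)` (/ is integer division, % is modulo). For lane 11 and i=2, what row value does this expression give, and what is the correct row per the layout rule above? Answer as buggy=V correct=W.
buggy=12 correct=14

`(lane / 4)*2 + (i % 2) + 8*(i / 2)`[11,2]=>12
lane 11=>11/4=2, 11 mod 4=3
i=2  r:2·3+0+8=>14  c:2
row: 12 vs 14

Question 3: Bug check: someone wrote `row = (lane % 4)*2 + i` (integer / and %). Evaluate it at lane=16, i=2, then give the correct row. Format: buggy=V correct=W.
buggy=2 correct=8

`(lane % 4)*2 + i`[16,2]→2
L=16→G=16>>2=4, T=16&3=0
[2]→row 0·2+0+8=8  col G=4
row: 2 vs 8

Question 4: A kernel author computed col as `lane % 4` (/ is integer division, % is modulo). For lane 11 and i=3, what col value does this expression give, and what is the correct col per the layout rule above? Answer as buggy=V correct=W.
`lane % 4`[11,3]⇒3
11: gr=2,th=3
[3] (3*2+1+8,2) = (15,2)
col: 3 vs 2

buggy=3 correct=2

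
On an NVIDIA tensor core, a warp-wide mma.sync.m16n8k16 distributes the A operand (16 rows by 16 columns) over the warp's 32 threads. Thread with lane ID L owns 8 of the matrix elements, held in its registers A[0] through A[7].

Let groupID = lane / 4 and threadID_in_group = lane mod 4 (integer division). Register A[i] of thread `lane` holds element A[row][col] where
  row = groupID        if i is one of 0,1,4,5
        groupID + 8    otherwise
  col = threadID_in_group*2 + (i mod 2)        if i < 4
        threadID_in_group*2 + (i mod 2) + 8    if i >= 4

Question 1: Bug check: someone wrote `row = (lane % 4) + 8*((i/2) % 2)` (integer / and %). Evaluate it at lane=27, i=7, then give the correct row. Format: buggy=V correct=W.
buggy=11 correct=14

`(lane % 4) + 8*((i/2) % 2)`[27,7]=>11
L=27=>grp=27>>2=6, tig=27&3=3
[7]=>row 6+8=14  col 3·2+1+8=15
row: 11 vs 14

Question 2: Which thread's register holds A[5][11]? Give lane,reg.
r:5=>grp=5,rB=0  c:11=>cB=1,tig=1,lo=1
L=5*4+1=21  i=1*4+0*2+1=5

21,5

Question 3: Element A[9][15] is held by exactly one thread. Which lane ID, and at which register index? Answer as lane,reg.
7,7

r:9=>grp=1,rB=1  c:15=>cB=1,tig=3,lo=1
L=1*4+3=7  i=1*4+1*2+1=7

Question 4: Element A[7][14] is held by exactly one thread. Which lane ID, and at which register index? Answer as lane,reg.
31,4

r=7⇒gr=7,Rb=0  c=14⇒Cb=1,th=3,odd=0
L=7*4+3=31  i=1*4+0*2+0=4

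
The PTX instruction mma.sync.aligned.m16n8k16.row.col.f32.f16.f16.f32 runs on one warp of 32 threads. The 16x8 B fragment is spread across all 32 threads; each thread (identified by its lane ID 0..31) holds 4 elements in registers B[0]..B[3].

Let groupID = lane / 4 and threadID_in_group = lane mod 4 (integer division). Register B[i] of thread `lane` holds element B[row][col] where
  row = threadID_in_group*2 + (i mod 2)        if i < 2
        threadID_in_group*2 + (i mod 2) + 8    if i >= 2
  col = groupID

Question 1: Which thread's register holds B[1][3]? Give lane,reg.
c=3⇒gr=3  r=1⇒Rb=0,th=0,odd=1
L=3*4+0=12  i=0*2+1=1

12,1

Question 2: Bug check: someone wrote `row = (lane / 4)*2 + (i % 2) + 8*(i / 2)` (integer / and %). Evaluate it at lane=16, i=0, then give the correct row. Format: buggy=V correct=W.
`(lane / 4)*2 + (i % 2) + 8*(i / 2)`[16,0]→8
16: G=4,T=0
[0] (0*2+0+0,4) = (0,4)
row: 8 vs 0

buggy=8 correct=0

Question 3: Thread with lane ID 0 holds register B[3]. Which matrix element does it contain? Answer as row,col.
lane 0: g=0 (0/4), t=0 (0%4)
i=3: r=0*2+1+8=9, c=g=0

9,0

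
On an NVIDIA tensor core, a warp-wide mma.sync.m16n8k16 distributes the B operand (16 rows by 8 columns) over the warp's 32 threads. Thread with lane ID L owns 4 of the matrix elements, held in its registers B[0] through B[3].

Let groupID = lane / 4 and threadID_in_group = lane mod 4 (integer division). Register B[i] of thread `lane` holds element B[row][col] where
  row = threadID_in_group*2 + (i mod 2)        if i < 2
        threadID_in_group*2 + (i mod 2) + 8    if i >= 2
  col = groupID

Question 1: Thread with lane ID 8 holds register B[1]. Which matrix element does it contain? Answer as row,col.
1,2

lane 8->8/4=2, 8 mod 4=0
i=1  r:2·0+1+0->1  c:2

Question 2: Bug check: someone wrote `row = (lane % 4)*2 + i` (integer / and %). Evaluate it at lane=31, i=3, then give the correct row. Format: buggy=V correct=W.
`(lane % 4)*2 + i`[31,3]->9
lane 31: g=7 (31/4), t=3 (31%4)
i=3: r=3*2+1+8=15, c=g=7
row: 9 vs 15

buggy=9 correct=15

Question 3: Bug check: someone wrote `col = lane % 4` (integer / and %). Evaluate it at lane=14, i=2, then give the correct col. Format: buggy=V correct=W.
`lane % 4`[14,2]->2
L=14->gid=14>>2=3, tid=14&3=2
[2]->row 2·2+0+8=12  col gid=3
col: 2 vs 3

buggy=2 correct=3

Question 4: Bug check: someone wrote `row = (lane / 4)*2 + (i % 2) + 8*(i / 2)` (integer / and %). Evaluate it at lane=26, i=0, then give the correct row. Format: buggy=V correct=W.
`(lane / 4)*2 + (i % 2) + 8*(i / 2)`[26,0]⇒12
L=26⇒gr=26>>2=6, th=26&3=2
[0]⇒row 2·2+0+0=4  col gr=6
row: 12 vs 4

buggy=12 correct=4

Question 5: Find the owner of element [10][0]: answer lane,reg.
c: 0->gid=0  r: 10->r8=1,tid=1,i&1=0
L=0*4+1=1  i=1*2+0=2

1,2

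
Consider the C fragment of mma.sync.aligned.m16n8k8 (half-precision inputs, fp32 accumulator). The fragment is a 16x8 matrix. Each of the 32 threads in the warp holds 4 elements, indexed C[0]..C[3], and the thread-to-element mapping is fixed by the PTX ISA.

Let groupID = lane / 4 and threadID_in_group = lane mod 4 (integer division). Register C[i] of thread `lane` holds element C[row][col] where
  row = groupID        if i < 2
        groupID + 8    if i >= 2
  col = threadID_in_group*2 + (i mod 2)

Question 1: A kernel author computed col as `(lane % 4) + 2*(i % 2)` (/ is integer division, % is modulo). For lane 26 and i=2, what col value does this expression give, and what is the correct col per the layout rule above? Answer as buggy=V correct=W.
buggy=2 correct=4

`(lane % 4) + 2*(i % 2)`[26,2]->2
26: g=6,t=2
[2] (6+8,2*2+0) = (14,4)
col: 2 vs 4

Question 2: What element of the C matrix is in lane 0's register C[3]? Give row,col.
8,1

lane 0→0/4=0, 0 mod 4=0
i=3  r:0+8→8  c:2·0+1→1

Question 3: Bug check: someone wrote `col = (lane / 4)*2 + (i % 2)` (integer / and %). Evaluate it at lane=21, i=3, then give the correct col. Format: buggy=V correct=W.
buggy=11 correct=3

`(lane / 4)*2 + (i % 2)`[21,3]->11
21: gid=5,tid=1
[3] (5+8,1*2+1) = (13,3)
col: 11 vs 3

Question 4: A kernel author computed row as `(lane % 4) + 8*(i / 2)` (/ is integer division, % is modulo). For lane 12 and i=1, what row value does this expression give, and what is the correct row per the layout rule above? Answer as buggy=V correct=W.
buggy=0 correct=3

`(lane % 4) + 8*(i / 2)`[12,1]->0
lane 12->12/4=3, 12 mod 4=0
i=1  r:3+0->3  c:2·0+1->1
row: 0 vs 3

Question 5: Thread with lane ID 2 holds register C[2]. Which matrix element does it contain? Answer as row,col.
L=2=>grp=2>>2=0, tig=2&3=2
[2]=>row 0+8=8  col 2·2+0=4

8,4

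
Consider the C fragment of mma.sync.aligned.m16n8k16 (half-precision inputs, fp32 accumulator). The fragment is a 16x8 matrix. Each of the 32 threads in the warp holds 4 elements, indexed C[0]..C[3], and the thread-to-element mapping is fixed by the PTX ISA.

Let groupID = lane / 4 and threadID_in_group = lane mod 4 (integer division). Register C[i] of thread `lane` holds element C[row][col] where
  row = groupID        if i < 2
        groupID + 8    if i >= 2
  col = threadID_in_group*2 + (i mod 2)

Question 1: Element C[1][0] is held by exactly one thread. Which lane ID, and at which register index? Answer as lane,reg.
r:1=>grp=1,rB=0  c:0=>tig=0,lo=0
L=1*4+0=4  i=0*2+0=0

4,0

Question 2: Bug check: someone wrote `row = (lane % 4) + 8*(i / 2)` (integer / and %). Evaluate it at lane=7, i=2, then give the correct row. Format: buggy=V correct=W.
`(lane % 4) + 8*(i / 2)`[7,2]->11
lane 7->7/4=1, 7 mod 4=3
i=2  r:1+8->9  c:2·3+0->6
row: 11 vs 9

buggy=11 correct=9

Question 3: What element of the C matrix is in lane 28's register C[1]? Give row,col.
lane 28⇒28/4=7, 28 mod 4=0
i=1  r:7+0⇒7  c:2·0+1⇒1

7,1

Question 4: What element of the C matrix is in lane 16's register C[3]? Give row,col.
12,1

lane 16: g=4 (16/4), t=0 (16%4)
i=3: r=4+8=12, c=0*2+1=1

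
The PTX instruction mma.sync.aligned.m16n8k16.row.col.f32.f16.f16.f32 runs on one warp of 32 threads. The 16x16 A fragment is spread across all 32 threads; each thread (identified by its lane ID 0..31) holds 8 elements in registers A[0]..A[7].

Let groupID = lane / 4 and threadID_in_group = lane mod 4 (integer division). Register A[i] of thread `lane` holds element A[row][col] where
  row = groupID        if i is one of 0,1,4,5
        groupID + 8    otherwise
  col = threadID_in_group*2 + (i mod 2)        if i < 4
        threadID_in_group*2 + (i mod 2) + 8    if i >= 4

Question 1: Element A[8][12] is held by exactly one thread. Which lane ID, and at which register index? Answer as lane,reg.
2,6

r=8⇒gr=0,Rb=1  c=12⇒Cb=1,th=2,odd=0
L=0*4+2=2  i=1*4+1*2+0=6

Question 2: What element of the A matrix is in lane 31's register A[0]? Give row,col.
L=31→G=31>>2=7, T=31&3=3
[0]→row 7+0=7  col 3·2+0+0=6

7,6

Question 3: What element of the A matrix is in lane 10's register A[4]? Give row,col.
lane 10: gr=2 (10/4), th=2 (10%4)
i=4: r=2+0=2, c=2*2+0+8=12

2,12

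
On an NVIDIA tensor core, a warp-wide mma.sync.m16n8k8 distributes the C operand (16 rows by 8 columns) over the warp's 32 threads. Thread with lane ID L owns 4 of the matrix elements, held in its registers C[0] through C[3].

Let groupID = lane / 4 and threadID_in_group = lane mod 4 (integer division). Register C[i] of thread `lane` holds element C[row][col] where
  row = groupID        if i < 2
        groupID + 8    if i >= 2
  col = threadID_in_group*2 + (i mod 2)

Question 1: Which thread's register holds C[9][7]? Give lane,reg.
7,3

r=9⇒gr=1,Rb=1  c=7⇒th=3,odd=1
L=1*4+3=7  i=1*2+1=3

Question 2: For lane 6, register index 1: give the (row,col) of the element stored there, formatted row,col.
1,5

lane 6->6/4=1, 6 mod 4=2
i=1  r:1+0->1  c:2·2+1->5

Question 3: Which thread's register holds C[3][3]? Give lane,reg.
r=3→G=3,rhi=0  c=3→T=1,p=1
L=3*4+1=13  i=0*2+1=1

13,1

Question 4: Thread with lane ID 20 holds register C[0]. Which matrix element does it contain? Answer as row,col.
5,0

lane 20: G=5 (20/4), T=0 (20%4)
i=0: r=5+0=5, c=0*2+0=0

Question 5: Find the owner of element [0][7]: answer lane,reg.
r=0->g=0,rb=0  c=7->t=3,b0=1
L=0*4+3=3  i=0*2+1=1

3,1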